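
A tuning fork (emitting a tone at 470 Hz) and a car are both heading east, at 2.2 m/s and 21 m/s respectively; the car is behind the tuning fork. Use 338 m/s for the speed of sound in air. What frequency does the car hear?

The car is behind, so the tuning fork is moving away from it while the car is moving toward the tuning fork.
With source receding and observer approaching, f' = f · (v + v_o)/(v + v_s).
f' = 470 × (338 + 21)/(338 + 2.2) = 470 × 359/340.2 ≈ 496 Hz.

496 Hz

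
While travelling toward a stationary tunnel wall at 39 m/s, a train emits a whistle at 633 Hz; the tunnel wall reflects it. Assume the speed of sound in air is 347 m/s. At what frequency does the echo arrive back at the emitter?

The tunnel wall receives the sound from a moving source: f₁ = f₀ · v/(v − v_e) = 633 × 347/308 ≈ 713 Hz.
On the return leg the train is a moving observer: f₂ = f₁ · (v + v_e)/v = 713 × 386/347 ≈ 793 Hz.
Equivalently f₂ = f₀ · (v + v_e)/(v − v_e).

793 Hz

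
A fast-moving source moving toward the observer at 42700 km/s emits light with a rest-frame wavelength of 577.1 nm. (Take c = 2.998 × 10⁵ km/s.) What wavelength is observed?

β = v/c = 42700/299800 = 0.1424.
Relativistic Doppler for wavelength: λ' = λ₀ · √((1 − β)/(1 + β)).
λ' = 577.1 × √(0.8576/1.1424) = 577.1 × 0.86640 ≈ 500.0 nm.

500.0 nm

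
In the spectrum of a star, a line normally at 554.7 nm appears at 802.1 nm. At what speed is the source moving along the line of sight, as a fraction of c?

0.353

λ'/λ₀ = 1.4460 > 1 (redshift), so the source is receding.
λ'/λ₀ = √((1 + β)/(1 − β)) for a receding source ⇒ β = (r² − 1)/(r² + 1) with r = λ'/λ₀.
β = (2.0909 − 1)/(2.0909 + 1) ≈ 0.353.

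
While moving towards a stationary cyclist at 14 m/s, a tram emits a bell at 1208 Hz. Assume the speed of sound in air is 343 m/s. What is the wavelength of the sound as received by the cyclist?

27.2 cm

Only the source moves, toward the listener, so f' = f · v/(v − v_s).
f' = 1208 × 343/(343 − 14) ≈ 1259 Hz.
λ' = v/f' = 343/1259.4 ≈ 27.2 cm.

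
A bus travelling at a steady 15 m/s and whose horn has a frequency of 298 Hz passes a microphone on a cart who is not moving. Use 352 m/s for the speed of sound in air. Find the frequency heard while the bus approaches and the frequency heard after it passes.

311 Hz approaching; 286 Hz receding

Approaching: f₁ = f · v/(v − v_s) = 298 × 352/337 ≈ 311 Hz.
Receding: f₂ = f · v/(v + v_s) = 298 × 352/367 ≈ 286 Hz.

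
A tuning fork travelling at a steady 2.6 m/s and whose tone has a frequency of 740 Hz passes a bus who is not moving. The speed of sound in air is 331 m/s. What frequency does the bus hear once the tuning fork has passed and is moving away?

734 Hz

Receding: f₂ = f · v/(v + v_s) = 740 × 331/333.6 ≈ 734 Hz.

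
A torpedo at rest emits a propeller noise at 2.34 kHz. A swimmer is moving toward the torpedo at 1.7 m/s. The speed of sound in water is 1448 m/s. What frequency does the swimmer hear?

Moving observer, stationary source: f' = f · (v + v_o)/v.
f' = 2.34 × (1448 + 1.7)/1448 = 2.34 × 1449.7/1448 ≈ 2.34 kHz.

2.34 kHz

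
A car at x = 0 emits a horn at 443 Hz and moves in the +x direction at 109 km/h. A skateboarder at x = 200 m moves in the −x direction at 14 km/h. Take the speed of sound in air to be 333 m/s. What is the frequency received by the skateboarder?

109 km/h = 30.28 m/s; 14 km/h = 3.889 m/s.
The observer lies on the +x side, so the source is heading toward the observer and the observer is heading toward the source.
With source approaching and observer approaching, f' = f · (v + v_o)/(v − v_s).
f' = 443 × (333 + 3.889)/(333 − 30.28) = 443 × 336.89/302.72 ≈ 493 Hz.

493 Hz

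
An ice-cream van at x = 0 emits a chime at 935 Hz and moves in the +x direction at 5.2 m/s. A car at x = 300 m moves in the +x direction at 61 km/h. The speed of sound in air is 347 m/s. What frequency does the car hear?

903 Hz

61 km/h = 16.94 m/s.
The observer lies on the +x side, so the source is heading toward the observer and the observer is heading away from the source.
Both move, so f' = f · (v − v_o)/(v − v_s).
f' = 935 × (347 − 16.94)/(347 − 5.2) = 935 × 330.06/341.8 ≈ 903 Hz.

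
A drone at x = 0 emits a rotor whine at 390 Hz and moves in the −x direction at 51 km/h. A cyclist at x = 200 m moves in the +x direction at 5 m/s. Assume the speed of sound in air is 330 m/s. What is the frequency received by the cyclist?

51 km/h = 14.17 m/s.
The observer lies on the +x side, so the source is heading away from the observer and the observer is heading away from the source.
Both move, so f' = f · (v − v_o)/(v + v_s).
f' = 390 × (330 − 5)/(330 + 14.17) = 390 × 325/344.17 ≈ 368 Hz.

368 Hz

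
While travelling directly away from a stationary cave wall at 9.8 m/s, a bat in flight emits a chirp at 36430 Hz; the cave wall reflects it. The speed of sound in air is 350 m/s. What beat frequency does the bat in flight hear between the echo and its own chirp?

The cave wall receives the sound from a moving source: f₁ = f₀ · v/(v + v_e) = 36430 × 350/359.8 ≈ 35438 Hz.
On the return leg the bat in flight is a moving observer: f₂ = f₁ · (v − v_e)/v = 35438 × 340.2/350 ≈ 34445 Hz.
Equivalently f₂ = f₀ · (v − v_e)/(v + v_e).
Beat against the emitted tone: |f₂ − f₀| = 2v_e·f₀/(v + v_e) = 2 × 9.8 × 36430/359.8 ≈ 1985 Hz.

1985 Hz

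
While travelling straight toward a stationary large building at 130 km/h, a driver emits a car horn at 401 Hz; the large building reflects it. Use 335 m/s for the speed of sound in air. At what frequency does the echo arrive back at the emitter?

498 Hz

130 km/h = 36.11 m/s.
The large building receives the sound from a moving source: f₁ = f₀ · v/(v − v_e) = 401 × 335/298.89 ≈ 449 Hz.
On the return leg the driver is a moving observer: f₂ = f₁ · (v + v_e)/v = 449 × 371.11/335 ≈ 498 Hz.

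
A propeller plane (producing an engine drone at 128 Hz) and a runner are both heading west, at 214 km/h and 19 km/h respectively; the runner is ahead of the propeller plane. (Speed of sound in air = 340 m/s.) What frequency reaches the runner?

153 Hz

214 km/h = 59.44 m/s; 19 km/h = 5.278 m/s.
The runner is ahead, so the propeller plane is moving toward it while the runner is moving away from the propeller plane.
General Doppler shift: f' = f · (v − v_o)/(v − v_s).
f' = 128 × (340 − 5.278)/(340 − 59.44) = 128 × 334.72/280.56 ≈ 153 Hz.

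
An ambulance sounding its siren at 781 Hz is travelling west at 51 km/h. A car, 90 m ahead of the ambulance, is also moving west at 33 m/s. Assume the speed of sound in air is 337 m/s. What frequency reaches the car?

735 Hz

51 km/h = 14.17 m/s.
The car is ahead, so the ambulance is moving toward it while the car is moving away from the ambulance.
Both move, so f' = f · (v − v_o)/(v − v_s).
f' = 781 × (337 − 33)/(337 − 14.17) = 781 × 304/322.83 ≈ 735 Hz.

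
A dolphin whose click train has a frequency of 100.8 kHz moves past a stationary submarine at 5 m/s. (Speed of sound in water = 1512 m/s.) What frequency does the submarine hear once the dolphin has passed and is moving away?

Receding: f₂ = f · v/(v + v_s) = 100.8 × 1512/1517 ≈ 100.5 kHz.

100.5 kHz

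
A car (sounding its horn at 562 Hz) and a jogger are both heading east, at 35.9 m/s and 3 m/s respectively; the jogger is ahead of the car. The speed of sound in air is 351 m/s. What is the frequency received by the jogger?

The jogger is ahead, so the car is moving toward it while the jogger is moving away from the car.
With source approaching and observer receding, f' = f · (v − v_o)/(v − v_s).
f' = 562 × (351 − 3)/(351 − 35.9) = 562 × 348/315.1 ≈ 621 Hz.

621 Hz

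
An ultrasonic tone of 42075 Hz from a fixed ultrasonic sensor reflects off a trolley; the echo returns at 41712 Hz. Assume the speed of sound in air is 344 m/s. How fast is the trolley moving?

Double Doppler shift off a moving reflector: f₂ = f₀ · (v + u)/(v − u) (u > 0 toward emitter).
Rearranging, u = v · (f₂ − f₀)/(f₂ + f₀) = 344 × -363/83787 ≈ -1.49 m/s.
So the trolley is moving at 1.49 m/s away from the emitter.

1.49 m/s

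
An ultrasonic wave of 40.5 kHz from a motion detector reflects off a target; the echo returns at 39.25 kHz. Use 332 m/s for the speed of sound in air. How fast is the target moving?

Double Doppler shift off a moving reflector: f₂ = f₀ · (v + u)/(v − u) (u > 0 toward emitter).
Rearranging, u = v · (f₂ − f₀)/(f₂ + f₀) = 332 × -1.25/79.75 ≈ -5.2 m/s.
So the target is moving at 5.2 m/s away from the emitter.

5.2 m/s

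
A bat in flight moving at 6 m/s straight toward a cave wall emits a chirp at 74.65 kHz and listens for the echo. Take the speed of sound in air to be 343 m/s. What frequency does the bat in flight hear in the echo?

The cave wall receives the sound from a moving source: f₁ = f₀ · v/(v − v_e) = 74.65 × 343/337 ≈ 76.0 kHz.
On the return leg the bat in flight is a moving observer: f₂ = f₁ · (v + v_e)/v = 76.0 × 349/343 ≈ 77.3 kHz.

77.3 kHz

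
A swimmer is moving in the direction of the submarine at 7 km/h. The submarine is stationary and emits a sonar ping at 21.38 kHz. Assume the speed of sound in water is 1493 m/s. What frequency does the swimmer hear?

7 km/h = 1.944 m/s.
Only the observer moves, toward the source, so f' = f · (v + v_o)/v.
f' = 21.38 × (1493 + 1.944)/1493 = 21.38 × 1494.9/1493 ≈ 21.4 kHz.

21.4 kHz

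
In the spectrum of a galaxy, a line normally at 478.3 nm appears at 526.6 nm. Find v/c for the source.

0.096c

λ'/λ₀ = 1.1010 > 1 (redshift), so the source is receding.
λ'/λ₀ = √((1 + β)/(1 − β)) for a receding source ⇒ β = (r² − 1)/(r² + 1) with r = λ'/λ₀.
β = (1.2122 − 1)/(1.2122 + 1) ≈ 0.096.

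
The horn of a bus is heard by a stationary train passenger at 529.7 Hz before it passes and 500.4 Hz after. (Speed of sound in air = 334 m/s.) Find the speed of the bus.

9.5 m/s

f₁/f₂ = (v + v_s)/(v − v_s), so v_s = v · (f₁ − f₂)/(f₁ + f₂).
v_s = 334 × (529.7 − 500.4)/(529.7 + 500.4) = 334 × 29.3/1030.1 ≈ 9.5 m/s.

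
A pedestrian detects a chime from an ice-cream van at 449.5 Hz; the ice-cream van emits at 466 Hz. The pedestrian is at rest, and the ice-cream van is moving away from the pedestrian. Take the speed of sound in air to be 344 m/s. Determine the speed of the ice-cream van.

12.6 m/s

f' = f · v/(v + v_s) ⇒ v_s = v · |1 − f/f'|.
v_s = 344 × |1 − 466/449.5| = 344 × 0.03671 ≈ 12.6 m/s.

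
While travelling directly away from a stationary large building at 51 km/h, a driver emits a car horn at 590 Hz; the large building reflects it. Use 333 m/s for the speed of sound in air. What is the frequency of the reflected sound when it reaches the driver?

51 km/h = 14.17 m/s.
The large building receives the sound from a moving source: f₁ = f₀ · v/(v + v_e) = 590 × 333/347.17 ≈ 566 Hz.
On the return leg the driver is a moving observer: f₂ = f₁ · (v − v_e)/v = 566 × 318.83/333 ≈ 542 Hz.

542 Hz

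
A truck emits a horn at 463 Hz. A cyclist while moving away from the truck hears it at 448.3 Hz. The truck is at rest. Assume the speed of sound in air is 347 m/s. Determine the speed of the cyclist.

11.0 m/s

f' = f · (v − v_o)/v ⇒ v_o = v · |f'/f − 1|.
v_o = 347 × |448.3/463 − 1| = 347 × 0.03175 ≈ 11.0 m/s.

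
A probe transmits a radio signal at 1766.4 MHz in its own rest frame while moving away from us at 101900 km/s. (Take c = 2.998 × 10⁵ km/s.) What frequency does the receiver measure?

β = v/c = 101900/299800 = 0.3399.
Relativistic Doppler for frequency: f' = f₀ · √((1 − β)/(1 + β)).
f' = 1766.4 × √(0.6601/1.3399) = 1766.4 × 0.70189 ≈ 1239.8 MHz.

1239.8 MHz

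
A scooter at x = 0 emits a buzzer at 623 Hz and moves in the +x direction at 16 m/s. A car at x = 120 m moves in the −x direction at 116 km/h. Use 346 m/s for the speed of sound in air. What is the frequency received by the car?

714 Hz

116 km/h = 32.22 m/s.
The observer lies on the +x side, so the source is heading toward the observer and the observer is heading toward the source.
General Doppler shift: f' = f · (v + v_o)/(v − v_s).
f' = 623 × (346 + 32.22)/(346 − 16) = 623 × 378.22/330 ≈ 714 Hz.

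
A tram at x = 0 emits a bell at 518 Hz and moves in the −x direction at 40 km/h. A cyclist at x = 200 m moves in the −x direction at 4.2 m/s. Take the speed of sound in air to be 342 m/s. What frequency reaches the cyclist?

40 km/h = 11.11 m/s.
The observer lies on the +x side, so the source is heading away from the observer and the observer is heading toward the source.
With source receding and observer approaching, f' = f · (v + v_o)/(v + v_s).
f' = 518 × (342 + 4.2)/(342 + 11.11) = 518 × 346.2/353.11 ≈ 508 Hz.

508 Hz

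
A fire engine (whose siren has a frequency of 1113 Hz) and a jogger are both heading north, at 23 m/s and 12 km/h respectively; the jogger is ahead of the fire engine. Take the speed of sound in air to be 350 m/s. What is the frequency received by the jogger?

12 km/h = 3.333 m/s.
The jogger is ahead, so the fire engine is moving toward it while the jogger is moving away from the fire engine.
General Doppler shift: f' = f · (v − v_o)/(v − v_s).
f' = 1113 × (350 − 3.333)/(350 − 23) = 1113 × 346.67/327 ≈ 1180 Hz.

1180 Hz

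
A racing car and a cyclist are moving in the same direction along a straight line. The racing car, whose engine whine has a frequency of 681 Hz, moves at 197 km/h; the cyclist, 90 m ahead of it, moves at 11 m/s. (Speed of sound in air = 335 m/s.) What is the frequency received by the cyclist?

197 km/h = 54.72 m/s.
The cyclist is ahead, so the racing car is moving toward it while the cyclist is moving away from the racing car.
With source approaching and observer receding, f' = f · (v − v_o)/(v − v_s).
f' = 681 × (335 − 11)/(335 − 54.72) = 681 × 324/280.28 ≈ 787 Hz.

787 Hz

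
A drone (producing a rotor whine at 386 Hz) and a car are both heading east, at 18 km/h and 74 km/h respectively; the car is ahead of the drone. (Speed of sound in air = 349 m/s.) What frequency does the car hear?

18 km/h = 5 m/s; 74 km/h = 20.56 m/s.
The car is ahead, so the drone is moving toward it while the car is moving away from the drone.
General Doppler shift: f' = f · (v − v_o)/(v − v_s).
f' = 386 × (349 − 20.56)/(349 − 5) = 386 × 328.44/344 ≈ 369 Hz.

369 Hz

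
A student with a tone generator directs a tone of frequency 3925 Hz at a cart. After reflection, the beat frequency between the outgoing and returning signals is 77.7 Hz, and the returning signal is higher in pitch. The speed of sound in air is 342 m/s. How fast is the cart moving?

Double Doppler shift off a moving reflector: f₂ = f₀ · (v + u)/(v − u) (u > 0 toward emitter).
Returning signal is higher, so f₂ = f₀ + Δf = 3925 + 77.7 = 4002.7 Hz.
Rearranging, u = v · (f₂ − f₀)/(f₂ + f₀) = 342 × 77.7/7927.7 ≈ 3.4 m/s.
So the cart is moving at 3.4 m/s toward the emitter.

3.4 m/s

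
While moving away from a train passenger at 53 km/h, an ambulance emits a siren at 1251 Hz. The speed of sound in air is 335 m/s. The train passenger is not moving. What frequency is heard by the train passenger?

1198 Hz

53 km/h = 14.72 m/s.
Only the source moves, away from the listener, so f' = f · v/(v + v_s).
f' = 1251 × 335/(335 + 14.72) = 1251 × 335/349.7 ≈ 1198 Hz.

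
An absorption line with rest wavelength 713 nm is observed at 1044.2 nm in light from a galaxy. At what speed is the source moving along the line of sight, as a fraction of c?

0.364

λ'/λ₀ = 1.4645 > 1 (redshift), so the source is receding.
λ'/λ₀ = √((1 + β)/(1 − β)) for a receding source ⇒ β = (r² − 1)/(r² + 1) with r = λ'/λ₀.
β = (2.1448 − 1)/(2.1448 + 1) ≈ 0.364.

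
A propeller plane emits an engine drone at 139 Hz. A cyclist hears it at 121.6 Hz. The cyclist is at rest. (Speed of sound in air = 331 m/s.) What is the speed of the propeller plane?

f' < f, so the propeller plane is receding.
f' = f · v/(v + v_s) ⇒ v_s = v · |1 − f/f'|.
v_s = 331 × |1 − 139/121.6| = 331 × 0.1431 ≈ 47 m/s.

47 m/s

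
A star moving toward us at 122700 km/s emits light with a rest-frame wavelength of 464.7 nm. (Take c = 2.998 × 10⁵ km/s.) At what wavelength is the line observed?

β = v/c = 122700/299800 = 0.4093.
Relativistic Doppler for wavelength: λ' = λ₀ · √((1 − β)/(1 + β)).
λ' = 464.7 × √(0.5907/1.4093) = 464.7 × 0.64743 ≈ 300.9 nm.

300.9 nm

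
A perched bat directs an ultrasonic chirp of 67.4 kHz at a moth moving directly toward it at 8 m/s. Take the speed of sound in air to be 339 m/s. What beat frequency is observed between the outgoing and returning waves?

3258 Hz

The moth first receives the wave as a moving observer: f₁ = f₀ · (v + u)/v = 67.4 × (339 + 8)/339 ≈ 68.99 kHz.
The reflection then acts as a moving source: f₂ = f₁ · v/(v − u) ≈ 70.66 kHz.
Equivalently f₂ = f₀ · (v + u)/(v − u).
Beat frequency (with f₀ = 67400 Hz): |f₂ − f₀| = 2u·f₀/(v − u) = 2 × 8 × 67400/331 ≈ 3258 Hz.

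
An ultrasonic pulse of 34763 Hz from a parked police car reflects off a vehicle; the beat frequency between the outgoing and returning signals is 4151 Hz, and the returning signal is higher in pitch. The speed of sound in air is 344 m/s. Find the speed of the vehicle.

19.4 m/s

Double Doppler shift off a moving reflector: f₂ = f₀ · (v + u)/(v − u) (u > 0 toward emitter).
Returning signal is higher, so f₂ = f₀ + Δf = 34763 + 4151 = 38914 Hz.
Rearranging, u = v · (f₂ − f₀)/(f₂ + f₀) = 344 × 4151/73677 ≈ 19.4 m/s.
So the vehicle is moving at 19.4 m/s toward the emitter.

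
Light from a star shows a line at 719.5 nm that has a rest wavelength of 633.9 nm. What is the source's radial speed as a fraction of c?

λ'/λ₀ = 1.1350 > 1 (redshift), so the source is receding.
λ'/λ₀ = √((1 + β)/(1 − β)) for a receding source ⇒ β = (r² − 1)/(r² + 1) with r = λ'/λ₀.
β = (1.2883 − 1)/(1.2883 + 1) ≈ 0.126.

0.126c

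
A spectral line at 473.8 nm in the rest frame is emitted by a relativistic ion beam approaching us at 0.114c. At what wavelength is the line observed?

422.5 nm

Relativistic Doppler for wavelength: λ' = λ₀ · √((1 − β)/(1 + β)).
λ' = 473.8 × √(0.8860/1.1140) = 473.8 × 0.89181 ≈ 422.5 nm.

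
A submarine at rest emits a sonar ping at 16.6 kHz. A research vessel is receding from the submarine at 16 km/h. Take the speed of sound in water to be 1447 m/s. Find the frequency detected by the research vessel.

16.55 kHz

16 km/h = 4.444 m/s.
Only the observer moves, away from the source, so f' = f · (v − v_o)/v.
f' = 16.6 × (1447 − 4.444)/1447 = 16.6 × 1442.6/1447 ≈ 16.55 kHz.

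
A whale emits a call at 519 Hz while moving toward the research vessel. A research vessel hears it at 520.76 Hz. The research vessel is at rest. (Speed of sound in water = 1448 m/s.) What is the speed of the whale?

4.9 m/s

f' = f · v/(v − v_s) ⇒ v_s = v · |1 − f/f'|.
v_s = 1448 × |1 − 519/520.76| = 1448 × 0.00338 ≈ 4.9 m/s.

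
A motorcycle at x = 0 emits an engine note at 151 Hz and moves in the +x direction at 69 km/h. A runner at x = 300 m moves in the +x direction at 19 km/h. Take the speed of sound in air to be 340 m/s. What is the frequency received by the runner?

158 Hz

69 km/h = 19.17 m/s; 19 km/h = 5.278 m/s.
The observer lies on the +x side, so the source is heading toward the observer and the observer is heading away from the source.
General Doppler shift: f' = f · (v − v_o)/(v − v_s).
f' = 151 × (340 − 5.278)/(340 − 19.17) = 151 × 334.72/320.83 ≈ 158 Hz.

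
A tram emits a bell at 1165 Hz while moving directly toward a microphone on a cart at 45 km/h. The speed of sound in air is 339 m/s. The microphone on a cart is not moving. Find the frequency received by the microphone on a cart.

1210 Hz

45 km/h = 12.5 m/s.
Only the source moves, toward the listener, so f' = f · v/(v − v_s).
f' = 1165 × 339/(339 − 12.5) = 1165 × 339/326.5 ≈ 1210 Hz.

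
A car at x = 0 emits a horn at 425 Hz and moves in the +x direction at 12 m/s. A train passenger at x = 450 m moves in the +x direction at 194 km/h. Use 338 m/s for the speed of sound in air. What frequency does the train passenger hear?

370 Hz

194 km/h = 53.89 m/s.
The observer lies on the +x side, so the source is heading toward the observer and the observer is heading away from the source.
With source approaching and observer receding, f' = f · (v − v_o)/(v − v_s).
f' = 425 × (338 − 53.89)/(338 − 12) = 425 × 284.11/326 ≈ 370 Hz.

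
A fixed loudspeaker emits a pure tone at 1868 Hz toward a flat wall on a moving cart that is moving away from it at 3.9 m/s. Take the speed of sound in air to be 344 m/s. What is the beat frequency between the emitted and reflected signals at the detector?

The flat wall on a moving cart first receives the wave as a moving observer: f₁ = f₀ · (v − u)/v = 1868 × (344 − 3.9)/344 ≈ 1846.8 Hz.
The reflection then acts as a moving source: f₂ = f₁ · v/(v + u) ≈ 1826.1 Hz.
Beat frequency: |f₂ − f₀| = 2u·f₀/(v + u) = 2 × 3.9 × 1868/347.9 ≈ 41.9 Hz.

41.9 Hz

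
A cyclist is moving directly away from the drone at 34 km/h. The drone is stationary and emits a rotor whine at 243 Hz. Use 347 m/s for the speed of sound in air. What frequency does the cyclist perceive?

34 km/h = 9.444 m/s.
Moving observer, stationary source: f' = f · (v − v_o)/v.
f' = 243 × (347 − 9.444)/347 = 243 × 337.56/347 ≈ 236 Hz.

236 Hz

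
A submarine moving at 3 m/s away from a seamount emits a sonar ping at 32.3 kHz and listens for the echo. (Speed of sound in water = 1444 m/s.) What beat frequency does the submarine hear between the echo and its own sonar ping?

The seamount receives the sound from a moving source: f₁ = f₀ · v/(v + v_e) = 32.3 × 1444/1447 ≈ 32.2330 kHz.
On the return leg the submarine is a moving observer: f₂ = f₁ · (v − v_e)/v = 32.2330 × 1441/1444 ≈ 32.1661 kHz.
Beat against the emitted tone (with f₀ = 32300 Hz): |f₂ − f₀| = 2v_e·f₀/(v + v_e) = 2 × 3 × 32300/1447 ≈ 134 Hz.

134 Hz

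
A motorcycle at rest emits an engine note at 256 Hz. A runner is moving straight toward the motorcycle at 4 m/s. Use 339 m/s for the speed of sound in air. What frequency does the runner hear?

259 Hz

Only the observer moves, toward the source, so f' = f · (v + v_o)/v.
f' = 256 × (339 + 4)/339 = 256 × 343/339 ≈ 259 Hz.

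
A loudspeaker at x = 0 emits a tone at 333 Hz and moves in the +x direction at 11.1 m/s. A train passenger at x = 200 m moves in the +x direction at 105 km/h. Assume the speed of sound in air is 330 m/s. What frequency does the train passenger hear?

105 km/h = 29.17 m/s.
The observer lies on the +x side, so the source is heading toward the observer and the observer is heading away from the source.
General Doppler shift: f' = f · (v − v_o)/(v − v_s).
f' = 333 × (330 − 29.17)/(330 − 11.1) = 333 × 300.83/318.9 ≈ 314 Hz.

314 Hz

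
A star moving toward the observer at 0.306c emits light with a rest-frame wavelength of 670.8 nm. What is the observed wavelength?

Relativistic Doppler for wavelength: λ' = λ₀ · √((1 − β)/(1 + β)).
λ' = 670.8 × √(0.6940/1.3060) = 670.8 × 0.72897 ≈ 489.0 nm.

489.0 nm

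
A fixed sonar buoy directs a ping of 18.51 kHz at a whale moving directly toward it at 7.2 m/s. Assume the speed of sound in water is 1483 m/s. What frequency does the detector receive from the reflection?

At the whale (a moving observer), f₁ = f₀ · (v + u)/v = 18.51 × 1490.2/1483 ≈ 18.60 kHz.
The reflection then acts as a moving source: f₂ = f₁ · v/(v − u) ≈ 18.69 kHz.

18.69 kHz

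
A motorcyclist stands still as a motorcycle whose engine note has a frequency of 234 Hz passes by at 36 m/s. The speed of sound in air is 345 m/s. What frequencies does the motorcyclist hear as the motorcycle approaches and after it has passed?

261 Hz approaching; 212 Hz receding

Approaching: f₁ = f · v/(v − v_s) = 234 × 345/309 ≈ 261 Hz.
Receding: f₂ = f · v/(v + v_s) = 234 × 345/381 ≈ 212 Hz.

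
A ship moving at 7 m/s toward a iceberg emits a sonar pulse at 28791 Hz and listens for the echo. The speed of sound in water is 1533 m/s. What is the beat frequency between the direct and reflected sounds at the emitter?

The iceberg receives the sound from a moving source: f₁ = f₀ · v/(v − v_e) = 28791 × 1533/1526 ≈ 28923 Hz.
On the return leg the ship is a moving observer: f₂ = f₁ · (v + v_e)/v = 28923 × 1540/1533 ≈ 29055 Hz.
Equivalently f₂ = f₀ · (v + v_e)/(v − v_e).
Beat against the emitted tone: |f₂ − f₀| = 2v_e·f₀/(v − v_e) = 2 × 7 × 28791/1526 ≈ 264 Hz.

264 Hz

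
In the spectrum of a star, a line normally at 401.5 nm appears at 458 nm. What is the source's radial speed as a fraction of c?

λ'/λ₀ = 1.1407 > 1 (redshift), so the source is receding.
λ'/λ₀ = √((1 + β)/(1 − β)) for a receding source ⇒ β = (r² − 1)/(r² + 1) with r = λ'/λ₀.
β = (1.3012 − 1)/(1.3012 + 1) ≈ 0.131.

0.131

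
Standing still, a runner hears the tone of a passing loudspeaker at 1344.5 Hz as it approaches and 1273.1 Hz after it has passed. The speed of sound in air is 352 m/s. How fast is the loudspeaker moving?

f₁/f₂ = (v + v_s)/(v − v_s), so v_s = v · (f₁ − f₂)/(f₁ + f₂).
v_s = 352 × (1344.5 − 1273.1)/(1344.5 + 1273.1) = 352 × 71.4/2617.6 ≈ 9.6 m/s.

9.6 m/s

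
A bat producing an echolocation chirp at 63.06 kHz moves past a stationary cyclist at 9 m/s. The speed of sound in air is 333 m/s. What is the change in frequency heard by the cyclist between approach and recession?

3.41 kHz

Approaching: f₁ = f · v/(v − v_s) = 63.06 × 333/324 ≈ 64.81 kHz.
Receding: f₂ = f · v/(v + v_s) = 63.06 × 333/342 ≈ 61.40 kHz.
Drop: f₁ − f₂ = 2f·v·v_s/(v² − v_s²) = 2 × 63.06 × 333 × 9/(333² − 9²) ≈ 3.41 kHz.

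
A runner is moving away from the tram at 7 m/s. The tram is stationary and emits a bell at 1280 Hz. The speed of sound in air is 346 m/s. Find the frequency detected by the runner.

1254 Hz

Moving observer, stationary source: f' = f · (v − v_o)/v.
f' = 1280 × (346 − 7)/346 = 1280 × 339/346 ≈ 1254 Hz.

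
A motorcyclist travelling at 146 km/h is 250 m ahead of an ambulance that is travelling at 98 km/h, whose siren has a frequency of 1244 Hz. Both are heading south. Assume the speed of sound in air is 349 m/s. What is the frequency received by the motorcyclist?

98 km/h = 27.22 m/s; 146 km/h = 40.56 m/s.
The motorcyclist is ahead, so the ambulance is moving toward it while the motorcyclist is moving away from the ambulance.
With source approaching and observer receding, f' = f · (v − v_o)/(v − v_s).
f' = 1244 × (349 − 40.56)/(349 − 27.22) = 1244 × 308.44/321.78 ≈ 1192 Hz.

1192 Hz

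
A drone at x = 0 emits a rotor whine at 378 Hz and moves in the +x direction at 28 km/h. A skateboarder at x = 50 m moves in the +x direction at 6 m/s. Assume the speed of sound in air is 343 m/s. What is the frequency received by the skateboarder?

380 Hz

28 km/h = 7.778 m/s.
The observer lies on the +x side, so the source is heading toward the observer and the observer is heading away from the source.
General Doppler shift: f' = f · (v − v_o)/(v − v_s).
f' = 378 × (343 − 6)/(343 − 7.778) = 378 × 337/335.22 ≈ 380 Hz.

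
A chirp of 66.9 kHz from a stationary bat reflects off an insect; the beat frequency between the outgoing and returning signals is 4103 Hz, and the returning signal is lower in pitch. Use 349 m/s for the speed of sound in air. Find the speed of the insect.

Double Doppler shift off a moving reflector: f₂ = f₀ · (v + u)/(v − u) (u > 0 toward emitter).
Returning signal is lower, so f₂ = f₀ − Δf = 66900 − 4103 = 62797 Hz.
Rearranging, u = v · (f₂ − f₀)/(f₂ + f₀) = 349 × -4103/129697 ≈ -11.0 m/s.
So the insect is moving at 11.0 m/s away from the emitter.

11.0 m/s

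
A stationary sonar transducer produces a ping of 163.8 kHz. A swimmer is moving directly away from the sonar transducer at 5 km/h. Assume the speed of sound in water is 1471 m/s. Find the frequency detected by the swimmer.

163.6 kHz

5 km/h = 1.389 m/s.
Moving observer, stationary source: f' = f · (v − v_o)/v.
f' = 163.8 × (1471 − 1.389)/1471 = 163.8 × 1469.6/1471 ≈ 163.6 kHz.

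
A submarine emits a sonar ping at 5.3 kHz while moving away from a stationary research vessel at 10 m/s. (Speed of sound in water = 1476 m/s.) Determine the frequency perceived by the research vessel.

5.26 kHz

Moving source, stationary observer: f' = f · v/(v + v_s) since the source is receding.
f' = 5.3 × 1476/(1476 + 10) = 5.3 × 1476/1486 ≈ 5.26 kHz.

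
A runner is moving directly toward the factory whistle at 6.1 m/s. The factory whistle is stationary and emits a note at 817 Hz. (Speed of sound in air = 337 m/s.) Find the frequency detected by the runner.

Moving observer, stationary source: f' = f · (v + v_o)/v.
f' = 817 × (337 + 6.1)/337 = 817 × 343.1/337 ≈ 832 Hz.

832 Hz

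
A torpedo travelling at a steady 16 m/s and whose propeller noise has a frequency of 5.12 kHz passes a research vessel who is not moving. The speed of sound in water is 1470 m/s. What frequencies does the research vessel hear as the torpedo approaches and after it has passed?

5.18 kHz approaching; 5.06 kHz receding

Approaching: f₁ = f · v/(v − v_s) = 5.12 × 1470/1454 ≈ 5.18 kHz.
Receding: f₂ = f · v/(v + v_s) = 5.12 × 1470/1486 ≈ 5.06 kHz.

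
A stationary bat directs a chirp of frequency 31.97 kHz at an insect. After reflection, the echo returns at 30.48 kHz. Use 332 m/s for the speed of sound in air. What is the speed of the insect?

Double Doppler shift off a moving reflector: f₂ = f₀ · (v + u)/(v − u) (u > 0 toward emitter).
Rearranging, u = v · (f₂ − f₀)/(f₂ + f₀) = 332 × -1.49/62.45 ≈ -7.9 m/s.
So the insect is moving at 7.9 m/s away from the emitter.

7.9 m/s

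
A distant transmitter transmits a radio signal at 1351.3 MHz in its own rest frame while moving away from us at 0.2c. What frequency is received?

Relativistic Doppler for frequency: f' = f₀ · √((1 − β)/(1 + β)).
f' = 1351.3 × √(0.8000/1.2000) = 1351.3 × 0.81650 ≈ 1103.3 MHz.

1103.3 MHz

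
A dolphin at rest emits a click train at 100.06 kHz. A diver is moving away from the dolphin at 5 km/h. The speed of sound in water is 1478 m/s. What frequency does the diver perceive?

100.0 kHz

5 km/h = 1.389 m/s.
Moving observer, stationary source: f' = f · (v − v_o)/v.
f' = 100.06 × (1478 − 1.389)/1478 = 100.06 × 1476.6/1478 ≈ 100.0 kHz.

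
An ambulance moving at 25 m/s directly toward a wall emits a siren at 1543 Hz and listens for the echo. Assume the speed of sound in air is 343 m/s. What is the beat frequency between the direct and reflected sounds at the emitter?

243 Hz

The wall receives the sound from a moving source: f₁ = f₀ · v/(v − v_e) = 1543 × 343/318 ≈ 1664 Hz.
On the return leg the ambulance is a moving observer: f₂ = f₁ · (v + v_e)/v = 1664 × 368/343 ≈ 1786 Hz.
Equivalently f₂ = f₀ · (v + v_e)/(v − v_e).
Beat against the emitted tone: |f₂ − f₀| = 2v_e·f₀/(v − v_e) = 2 × 25 × 1543/318 ≈ 243 Hz.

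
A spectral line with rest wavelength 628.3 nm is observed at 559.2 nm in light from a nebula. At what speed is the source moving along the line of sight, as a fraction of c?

λ'/λ₀ = 0.8900 < 1 (blueshift), so the source is approaching.
λ'/λ₀ = √((1 − β)/(1 + β)) for an approaching source ⇒ β = (1 − r²)/(1 + r²) with r = λ'/λ₀.
β = (1 − 0.7921)/(1 + 0.7921) ≈ 0.116.

0.116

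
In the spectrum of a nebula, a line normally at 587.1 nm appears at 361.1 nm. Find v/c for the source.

0.451

λ'/λ₀ = 0.6151 < 1 (blueshift), so the source is approaching.
λ'/λ₀ = √((1 − β)/(1 + β)) for an approaching source ⇒ β = (1 − r²)/(1 + r²) with r = λ'/λ₀.
β = (1 − 0.3783)/(1 + 0.3783) ≈ 0.451.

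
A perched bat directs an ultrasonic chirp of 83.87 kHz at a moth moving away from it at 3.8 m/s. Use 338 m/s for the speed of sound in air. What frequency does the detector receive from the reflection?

82.0 kHz

The moth first receives the wave as a moving observer: f₁ = f₀ · (v − u)/v = 83.87 × (338 − 3.8)/338 ≈ 82.9 kHz.
The reflection then acts as a moving source: f₂ = f₁ · v/(v + u) ≈ 82.0 kHz.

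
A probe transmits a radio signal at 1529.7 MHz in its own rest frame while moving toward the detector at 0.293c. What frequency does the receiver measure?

Relativistic Doppler for frequency: f' = f₀ · √((1 + β)/(1 − β)).
f' = 1529.7 × √(1.2930/0.7070) = 1529.7 × 1.35235 ≈ 2068.7 MHz.

2068.7 MHz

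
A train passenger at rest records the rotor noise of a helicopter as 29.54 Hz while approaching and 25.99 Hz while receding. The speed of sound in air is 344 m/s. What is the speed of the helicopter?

f₁/f₂ = (v + v_s)/(v − v_s), so v_s = v · (f₁ − f₂)/(f₁ + f₂).
v_s = 344 × (29.54 − 25.99)/(29.54 + 25.99) = 344 × 3.55/55.53 ≈ 22.0 m/s.

22.0 m/s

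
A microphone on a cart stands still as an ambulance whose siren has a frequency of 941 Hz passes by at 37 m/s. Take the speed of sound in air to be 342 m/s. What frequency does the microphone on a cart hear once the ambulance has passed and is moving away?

Receding: f₂ = f · v/(v + v_s) = 941 × 342/379 ≈ 849 Hz.

849 Hz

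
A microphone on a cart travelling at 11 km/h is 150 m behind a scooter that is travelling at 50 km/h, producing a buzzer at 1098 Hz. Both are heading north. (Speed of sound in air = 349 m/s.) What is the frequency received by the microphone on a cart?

50 km/h = 13.89 m/s; 11 km/h = 3.056 m/s.
The microphone on a cart is behind, so the scooter is moving away from it while the microphone on a cart is moving toward the scooter.
General Doppler shift: f' = f · (v + v_o)/(v + v_s).
f' = 1098 × (349 + 3.056)/(349 + 13.89) = 1098 × 352.06/362.89 ≈ 1065 Hz.

1065 Hz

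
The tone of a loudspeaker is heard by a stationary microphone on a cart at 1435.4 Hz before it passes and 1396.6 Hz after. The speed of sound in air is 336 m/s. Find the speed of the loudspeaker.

f₁/f₂ = (v + v_s)/(v − v_s), so v_s = v · (f₁ − f₂)/(f₁ + f₂).
v_s = 336 × (1435.4 − 1396.6)/(1435.4 + 1396.6) = 336 × 38.8/2832.0 ≈ 4.6 m/s.

4.6 m/s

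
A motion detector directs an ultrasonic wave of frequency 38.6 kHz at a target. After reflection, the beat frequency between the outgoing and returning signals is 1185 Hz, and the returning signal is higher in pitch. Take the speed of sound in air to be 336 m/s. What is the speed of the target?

5.1 m/s

Double Doppler shift off a moving reflector: f₂ = f₀ · (v + u)/(v − u) (u > 0 toward emitter).
Returning signal is higher, so f₂ = f₀ + Δf = 38600 + 1185 = 39785 Hz.
Rearranging, u = v · (f₂ − f₀)/(f₂ + f₀) = 336 × 1185/78385 ≈ 5.1 m/s.
So the target is moving at 5.1 m/s toward the emitter.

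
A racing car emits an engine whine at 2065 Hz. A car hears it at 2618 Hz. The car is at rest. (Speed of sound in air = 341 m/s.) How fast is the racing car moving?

72 m/s

f' > f, so the racing car is approaching.
f' = f · v/(v − v_s) ⇒ v_s = v · |1 − f/f'|.
v_s = 341 × |1 − 2065/2618| = 341 × 0.2112 ≈ 72 m/s.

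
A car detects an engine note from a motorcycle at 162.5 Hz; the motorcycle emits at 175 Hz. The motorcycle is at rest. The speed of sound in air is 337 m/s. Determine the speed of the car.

f' < f, so the car is receding.
f' = f · (v − v_o)/v ⇒ v_o = v · |f'/f − 1|.
v_o = 337 × |162.5/175 − 1| = 337 × 0.07143 ≈ 24.1 m/s.

24.1 m/s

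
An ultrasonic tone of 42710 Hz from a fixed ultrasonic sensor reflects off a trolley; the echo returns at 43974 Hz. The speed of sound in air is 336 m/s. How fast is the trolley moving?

Double Doppler shift off a moving reflector: f₂ = f₀ · (v + u)/(v − u) (u > 0 toward emitter).
Rearranging, u = v · (f₂ − f₀)/(f₂ + f₀) = 336 × 1264/86684 ≈ 4.9 m/s.
So the trolley is moving at 4.9 m/s toward the emitter.

4.9 m/s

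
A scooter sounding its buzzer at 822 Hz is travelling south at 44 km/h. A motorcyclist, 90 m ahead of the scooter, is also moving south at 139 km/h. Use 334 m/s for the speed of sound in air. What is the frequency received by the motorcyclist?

755 Hz

44 km/h = 12.22 m/s; 139 km/h = 38.61 m/s.
The motorcyclist is ahead, so the scooter is moving toward it while the motorcyclist is moving away from the scooter.
General Doppler shift: f' = f · (v − v_o)/(v − v_s).
f' = 822 × (334 − 38.61)/(334 − 12.22) = 822 × 295.39/321.78 ≈ 755 Hz.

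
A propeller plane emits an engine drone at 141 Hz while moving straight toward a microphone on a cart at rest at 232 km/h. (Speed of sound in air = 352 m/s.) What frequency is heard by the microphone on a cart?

173 Hz

232 km/h = 64.44 m/s.
Moving source, stationary observer: f' = f · v/(v − v_s) since the source is approaching.
f' = 141 × 352/(352 − 64.44) = 141 × 352/287.6 ≈ 173 Hz.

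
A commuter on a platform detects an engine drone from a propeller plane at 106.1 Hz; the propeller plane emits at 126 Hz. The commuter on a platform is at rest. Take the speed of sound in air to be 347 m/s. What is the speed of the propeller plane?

f' < f, so the propeller plane is receding.
f' = f · v/(v + v_s) ⇒ v_s = v · |1 − f/f'|.
v_s = 347 × |1 − 126/106.1| = 347 × 0.1876 ≈ 65 m/s.

65 m/s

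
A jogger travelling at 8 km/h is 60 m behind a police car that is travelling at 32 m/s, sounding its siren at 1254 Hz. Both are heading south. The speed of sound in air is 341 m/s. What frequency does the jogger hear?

1154 Hz

8 km/h = 2.222 m/s.
The jogger is behind, so the police car is moving away from it while the jogger is moving toward the police car.
Both move, so f' = f · (v + v_o)/(v + v_s).
f' = 1254 × (341 + 2.222)/(341 + 32) = 1254 × 343.22/373 ≈ 1154 Hz.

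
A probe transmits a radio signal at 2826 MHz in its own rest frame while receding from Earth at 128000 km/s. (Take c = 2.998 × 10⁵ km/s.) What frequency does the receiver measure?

1790.9 MHz

β = v/c = 128000/299800 = 0.4270.
Relativistic Doppler for frequency: f' = f₀ · √((1 − β)/(1 + β)).
f' = 2826 × √(0.5730/1.4270) = 2826 × 0.63371 ≈ 1790.9 MHz.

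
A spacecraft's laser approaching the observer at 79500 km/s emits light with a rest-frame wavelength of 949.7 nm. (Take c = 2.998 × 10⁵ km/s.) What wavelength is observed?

723.8 nm

β = v/c = 79500/299800 = 0.2652.
Relativistic Doppler for wavelength: λ' = λ₀ · √((1 − β)/(1 + β)).
λ' = 949.7 × √(0.7348/1.2652) = 949.7 × 0.76211 ≈ 723.8 nm.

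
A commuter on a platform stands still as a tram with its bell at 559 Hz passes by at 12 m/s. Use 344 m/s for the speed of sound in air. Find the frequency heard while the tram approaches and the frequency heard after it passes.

Approaching: f₁ = f · v/(v − v_s) = 559 × 344/332 ≈ 579 Hz.
Receding: f₂ = f · v/(v + v_s) = 559 × 344/356 ≈ 540 Hz.

579 Hz approaching; 540 Hz receding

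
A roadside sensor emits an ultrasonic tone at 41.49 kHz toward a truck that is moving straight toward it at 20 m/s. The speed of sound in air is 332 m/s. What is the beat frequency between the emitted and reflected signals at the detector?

At the truck (a moving observer), f₁ = f₀ · (v + u)/v = 41.49 × 352/332 ≈ 43.99 kHz.
On reflection it acts as a source moving toward the stationary detector: f₂ = f₁ · v/(v − u) = 43.99 × 332/312 ≈ 46.81 kHz.
Equivalently f₂ = f₀ · (v + u)/(v − u).
Beat frequency (with f₀ = 41490 Hz): |f₂ − f₀| = 2u·f₀/(v − u) = 2 × 20 × 41490/312 ≈ 5319 Hz.

5319 Hz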